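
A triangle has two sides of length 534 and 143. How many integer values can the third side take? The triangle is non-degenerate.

285

The triangle inequality gives |534 − 143| < c < 534 + 143, i.e. 391 < c < 677.
So c can be any integer from 392 to 676: 285 values.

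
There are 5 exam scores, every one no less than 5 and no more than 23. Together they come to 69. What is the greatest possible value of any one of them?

23

To make one score as large as possible, make the other 4 as small as possible.
The other 4 contribute at least 4 × 5 = 20, leaving at most 69 − 20 = 49.
But each score is capped at 23, so the maximum is 23.
Achievable: one at 23 and the other 4 totalling 46, which fits since 4 × 5 ≤ 46 ≤ 4 × 23.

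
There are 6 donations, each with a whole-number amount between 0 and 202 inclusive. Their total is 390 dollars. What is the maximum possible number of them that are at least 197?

1

With k values at 197 or above and the rest at least 0, the sum is at least 0 + 197k.
Since the sum is 390, we need 197k ≤ 390, i.e. k ≤ 1.
k = 1 is achieved by 1 value at 197 and 5 at 0, total 197; add 193 to one value (staying below 197) to reach 390.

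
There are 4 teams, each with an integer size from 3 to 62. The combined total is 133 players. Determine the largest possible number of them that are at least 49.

Suppose k of them are at least 49. Those contribute at least 49 each and the other 4 − k at least 3 each.
So the total is at least 49k + 3(4 − k) = 12 + 46k. This must be ≤ 133, giving k ≤ 2.
k = 2 is achieved by 2 values at 49 and 2 at 3, total 104; add 29 to one value (staying below 49) to reach 133.

2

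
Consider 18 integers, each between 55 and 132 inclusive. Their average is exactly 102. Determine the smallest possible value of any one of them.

55

To make one integer as small as possible, make the other 17 as large as possible.
The total is 18 × 102 = 1836.
The other 17 can take up 17 × 132 = 2244 ≥ 1836 − 55, so one integer can sit at its floor of 55.
Achievable: one at 55 and the other 17 totalling 1781, which fits since 17 × 55 ≤ 1781 ≤ 17 × 132.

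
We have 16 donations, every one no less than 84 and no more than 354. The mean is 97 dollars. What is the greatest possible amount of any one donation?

292

Maximizing one value means minimizing the remaining 15.
The total is 16 × 97 = 1552.
The other 15 contribute at least 15 × 84 = 1260, leaving at most 1552 − 1260 = 292.
Since 292 ≤ 354, this is achievable: one at 292 and 15 at 84.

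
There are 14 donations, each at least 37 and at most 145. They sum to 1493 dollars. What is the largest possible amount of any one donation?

To make one donation as large as possible, make the other 13 as small as possible.
The other 13 contribute at least 13 × 37 = 481, leaving at most 1493 − 481 = 1012.
But each donation is capped at 145, so the maximum is 145.
Achievable: one at 145 and the other 13 totalling 1348, which fits since 13 × 37 ≤ 1348 ≤ 13 × 145.

145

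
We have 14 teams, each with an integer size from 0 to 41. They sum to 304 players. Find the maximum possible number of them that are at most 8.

Suppose k of them are at most 8. Those contribute at most 8 each and the rest at most 41 each.
So the total is at most 8k + 41(14 − k) = 574 − 33k. This must still be ≥ 304, so k ≤ 8.
k = 8 is achieved by 8 values at 8 and 6 at 41, total 310; lower one of the 41's by 6 (still > 8) to reach 304.

8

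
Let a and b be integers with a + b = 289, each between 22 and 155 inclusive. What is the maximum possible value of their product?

For a fixed sum, the product ab is largest when a and b are as close as possible.
Taking a = 144 and b = 145 (both in [22, 155]) gives ab = 20880.

20880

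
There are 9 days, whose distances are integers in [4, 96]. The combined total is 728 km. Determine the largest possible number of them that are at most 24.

Each value at 24 or below falls at least 96 − 24 = 72 short of the ceiling 96.
The ceiling total is 9 × 96 = 864, and we need 728, so at most ⌊(864 − 728)/72⌋ = 1 can be that low.
k = 1 is achieved by 1 value at 24 and 8 at 96, total 792; lower one of the 96's by 64 (still > 24) to reach 728.

1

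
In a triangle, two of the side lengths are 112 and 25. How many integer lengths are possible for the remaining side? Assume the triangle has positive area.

The triangle inequality gives |112 − 25| < c < 112 + 25, i.e. 87 < c < 137.
So c can be any integer from 88 to 136: 49 values.

49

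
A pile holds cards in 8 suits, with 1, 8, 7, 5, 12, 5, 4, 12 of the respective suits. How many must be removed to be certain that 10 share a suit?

49

In the worst case you take as many as possible of each suit without reaching 10: 1 + 8 + 7 + 5 + 9 + 5 + 4 + 9 = 48.
The next one must give 10 of some suit, so 48 + 1 = 49.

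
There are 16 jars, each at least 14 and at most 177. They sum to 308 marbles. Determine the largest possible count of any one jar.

98

To make one jar as large as possible, make the other 15 as small as possible.
The other 15 contribute at least 15 × 14 = 210, leaving at most 308 − 210 = 98.
Since 98 ≤ 177, this is achievable: one at 98 and 15 at 14.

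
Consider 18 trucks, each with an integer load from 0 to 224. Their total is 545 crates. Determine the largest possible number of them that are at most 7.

Each value at 7 or below falls at least 224 − 7 = 217 short of the ceiling 224.
The ceiling total is 18 × 224 = 4032, and we need 545, so at most ⌊(4032 − 545)/217⌋ = 16 can be that low.
k = 16 is achieved by 16 values at 7 and 2 at 224, total 560; lower one of the 224's by 15 (still > 7) to reach 545.

16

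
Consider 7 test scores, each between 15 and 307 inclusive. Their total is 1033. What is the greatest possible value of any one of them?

Maximizing one value means minimizing the remaining 6.
The other 6 contribute at least 6 × 15 = 90, leaving at most 1033 − 90 = 943.
But each score is capped at 307, so the maximum is 307.
Achievable: one at 307 and the other 6 totalling 726, which fits since 6 × 15 ≤ 726 ≤ 6 × 307.

307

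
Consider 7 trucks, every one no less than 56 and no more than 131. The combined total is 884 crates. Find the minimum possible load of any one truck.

To make one truck as small as possible, make the other 6 as large as possible.
The other 6 contribute at most 6 × 131 = 786, leaving at least 884 − 786 = 98.
Since 98 ≥ 56, this is achievable: one at 98 and 6 at 131.

98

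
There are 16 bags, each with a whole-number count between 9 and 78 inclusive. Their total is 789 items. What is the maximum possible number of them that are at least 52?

If k of the values are ≥ 52, the total is ≥ 52k + 9(16 − k).
Setting 52k + 9(16 − k) ≤ 789 gives 43k ≤ 645, so k ≤ 15.
k = 15 is achieved by 15 values at 52 and 1 at 9, total 789.

15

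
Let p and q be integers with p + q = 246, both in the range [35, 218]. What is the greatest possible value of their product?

pq = p(246 − p) is maximized when p is as near 246/2 as the bounds allow.
Taking p = 123 and q = 123 (both in [35, 218]) gives pq = 15129.

15129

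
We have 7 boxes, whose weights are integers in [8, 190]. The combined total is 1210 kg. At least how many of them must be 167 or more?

2

Suppose at most 7 − j of them reach 167; then j values are ≤ 166 and the rest ≤ 190.
The total is then ≤ 166·j + 190·(7 − j) = 1330 − 24j. For this to be ≥ 1210 we need j ≤ 5, so at least 7 − 5 = 2 must reach 167.
Exactly 2 works: 2 values at 190 and 5 at 166 total 1210.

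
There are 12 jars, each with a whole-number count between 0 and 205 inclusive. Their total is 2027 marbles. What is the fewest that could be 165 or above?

2

Each value short of 165 is at most 164, costing at least 205 − 164 = 41 against the maximum total of 2460.
We can afford to lose at most 2460 − 2027 = 433, so at most ⌊433/41⌋ = 10 fall short, and at least 2 are ≥ 165.
Exactly 2 works: 2 values at 205 and 10 at 164 total 2050; lower one of the high values by 23 (still ≥ 165) to hit 2027.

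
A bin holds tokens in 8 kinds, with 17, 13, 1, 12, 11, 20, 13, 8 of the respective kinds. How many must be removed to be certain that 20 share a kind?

In the worst case you take as many as possible of each kind without reaching 20: 17 + 13 + 1 + 12 + 11 + 19 + 13 + 8 = 94.
The next one must give 20 of some kind, so 94 + 1 = 95.

95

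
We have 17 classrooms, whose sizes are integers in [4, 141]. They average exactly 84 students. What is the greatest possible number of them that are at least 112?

12

The total is 17 × 84 = 1428.
With k values at 112 or above and the rest at least 4, the sum is at least 68 + 108k.
Since the sum is 1428, we need 108k ≤ 1360, i.e. k ≤ 12.
k = 12 is achieved by 12 values at 112 and 5 at 4, total 1364; add 64 to one value (staying below 112) to reach 1428.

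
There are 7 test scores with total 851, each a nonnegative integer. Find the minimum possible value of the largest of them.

The 7 values sum to 851, so their maximum is at least ⌈851/7⌉ = 122.
Taking 3 copies of 121 and 4 copies of 122 gives exactly 851, so 122 is attained.

122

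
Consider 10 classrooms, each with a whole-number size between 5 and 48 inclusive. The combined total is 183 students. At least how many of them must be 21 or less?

Each value above 21 is at least 22, contributing at least 22 − 5 = 17 above the floor 5.
The sum exceeds the floor total 50 by 133, so at most ⌊133/17⌋ = 7 exceed 21, and at least 3 are ≤ 21.
Exactly 3 works: 3 values at 5 and 7 at 22 total 169; raise one of the low values by 14 (still ≤ 21) to hit 183.

3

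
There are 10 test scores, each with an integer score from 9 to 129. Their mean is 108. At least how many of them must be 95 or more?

4

The total is 10 × 108 = 1080.
If only k of them are at least 95, the other 10 − k are at most 94, so the total is at most k·129 + (10 − k)·94.
This must reach 1080, so k·129 + (10 − k)·94 ≥ 1080, giving k ≥ 4.
Exactly 4 works: 4 values at 129 and 6 at 94 total 1080.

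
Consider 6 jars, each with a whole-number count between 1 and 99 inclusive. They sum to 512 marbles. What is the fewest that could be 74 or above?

Suppose at most 6 − j of them reach 74; then j values are ≤ 73 and the rest ≤ 99.
The total is then ≤ 73·j + 99·(6 − j) = 594 − 26j. For this to be ≥ 512 we need j ≤ 3, so at least 6 − 3 = 3 must reach 74.
Exactly 3 works: 3 values at 99 and 3 at 73 total 516; lower one of the high values by 4 (still ≥ 74) to hit 512.

3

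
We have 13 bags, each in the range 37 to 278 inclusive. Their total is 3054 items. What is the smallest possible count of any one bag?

To make one bag as small as possible, make the other 12 as large as possible.
The other 12 can take up 12 × 278 = 3336 ≥ 3054 − 37, so one bag can sit at its floor of 37.
Achievable: one at 37 and the other 12 totalling 3017, which fits since 12 × 37 ≤ 3017 ≤ 12 × 278.

37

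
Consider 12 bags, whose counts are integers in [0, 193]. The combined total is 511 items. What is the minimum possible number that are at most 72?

Let j be the number exceeding 72. Then the total is ≥ 73·j + 0·(12 − j) = 0 + 73j.
So 73j ≤ 511 and j ≤ 7; hence at least 12 − 7 = 5 are ≤ 72.
Exactly 5 works: 5 values at 0 and 7 at 73 total 511.

5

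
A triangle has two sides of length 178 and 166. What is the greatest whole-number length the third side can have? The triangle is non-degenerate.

343

The third side must be less than 178 + 166 = 344.
The largest integer below 344 is 343.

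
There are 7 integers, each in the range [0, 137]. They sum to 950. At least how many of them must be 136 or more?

3

If only k of them are at least 136, the other 7 − k are at most 135, so the total is at most k·137 + (7 − k)·135.
This must reach 950, so k·137 + (7 − k)·135 ≥ 950, giving k ≥ 3.
Exactly 3 works: 3 values at 137 and 4 at 135 total 951; lower one of the high values by 1 (still ≥ 136) to hit 950.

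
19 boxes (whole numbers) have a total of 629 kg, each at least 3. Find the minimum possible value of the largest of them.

The average is 629/19 > 33, so not all 19 can be 33 or less; the largest is ≥ 34.
Achievable: 2 of them at 34 and 17 at 33 total 629.

34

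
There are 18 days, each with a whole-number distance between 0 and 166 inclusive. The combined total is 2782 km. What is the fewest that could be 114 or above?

15

Each value short of 114 is at most 113, costing at least 166 − 113 = 53 against the maximum total of 2988.
We can afford to lose at most 2988 − 2782 = 206, so at most ⌊206/53⌋ = 3 fall short, and at least 15 are ≥ 114.
Exactly 15 works: 15 values at 166 and 3 at 113 total 2829; lower one of the high values by 47 (still ≥ 114) to hit 2782.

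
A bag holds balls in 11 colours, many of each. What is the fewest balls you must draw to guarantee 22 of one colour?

You could draw 21 of every colour without reaching 22 of any — 231 in all.
One more forces 22 of some colour, so 231 + 1 = 232.

232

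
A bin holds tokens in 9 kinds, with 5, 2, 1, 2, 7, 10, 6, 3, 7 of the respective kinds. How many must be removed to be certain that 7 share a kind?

In the worst case you take as many as possible of each kind without reaching 7: 5 + 2 + 1 + 2 + 6 + 6 + 6 + 3 + 6 = 37.
The next one must give 7 of some kind, so 37 + 1 = 38.

38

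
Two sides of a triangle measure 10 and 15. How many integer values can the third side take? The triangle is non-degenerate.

The triangle inequality gives |10 − 15| < c < 10 + 15, i.e. 5 < c < 25.
So c can be any integer from 6 to 24: 19 values.

19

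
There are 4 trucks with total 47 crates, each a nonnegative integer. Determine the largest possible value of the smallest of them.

If every one of the 4 were at least 12, the total would be at least 4 × 12 = 48 > 47.
Equality holds with 1 value of 11 and 3 values of 12.

11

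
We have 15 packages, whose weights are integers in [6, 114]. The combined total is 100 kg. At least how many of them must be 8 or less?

12

Each value above 8 is at least 9, contributing at least 9 − 6 = 3 above the floor 6.
The sum exceeds the floor total 90 by 10, so at most ⌊10/3⌋ = 3 exceed 8, and at least 12 are ≤ 8.
Exactly 12 works: 12 values at 6 and 3 at 9 total 99; raise one of the low values by 1 (still ≤ 8) to hit 100.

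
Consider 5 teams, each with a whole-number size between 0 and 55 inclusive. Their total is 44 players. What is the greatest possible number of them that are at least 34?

1

With k values at 34 or above and the rest at least 0, the sum is at least 0 + 34k.
Since the sum is 44, we need 34k ≤ 44, i.e. k ≤ 1.
k = 1 is achieved by 1 value at 34 and 4 at 0, total 34; add 10 to one value (staying below 34) to reach 44.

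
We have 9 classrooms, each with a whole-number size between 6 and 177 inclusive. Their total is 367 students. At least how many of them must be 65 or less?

Each value above 65 is at least 66, contributing at least 66 − 6 = 60 above the floor 6.
The sum exceeds the floor total 54 by 313, so at most ⌊313/60⌋ = 5 exceed 65, and at least 4 are ≤ 65.
Exactly 4 works: 4 values at 6 and 5 at 66 total 354; raise one of the low values by 13 (still ≤ 65) to hit 367.

4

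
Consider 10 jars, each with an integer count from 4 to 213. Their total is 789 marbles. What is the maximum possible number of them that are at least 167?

4

Suppose k of them are at least 167. Those contribute at least 167 each and the other 10 − k at least 4 each.
So the total is at least 167k + 4(10 − k) = 40 + 163k. This must be ≤ 789, giving k ≤ 4.
k = 4 is achieved by 4 values at 167 and 6 at 4, total 692; add 97 to one value (staying below 167) to reach 789.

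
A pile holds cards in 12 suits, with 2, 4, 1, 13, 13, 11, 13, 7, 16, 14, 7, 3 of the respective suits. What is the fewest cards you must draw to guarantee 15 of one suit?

In the worst case you take as many as possible of each suit without reaching 15: 2 + 4 + 1 + 13 + 13 + 11 + 13 + 7 + 14 + 14 + 7 + 3 = 102.
The next one must give 15 of some suit, so 102 + 1 = 103.

103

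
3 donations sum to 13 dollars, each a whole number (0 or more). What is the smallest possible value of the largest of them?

The 3 values sum to 13, so their maximum is at least ⌈13/3⌉ = 5.
Achievable: 1 of them at 5 and 2 at 4 total 13.

5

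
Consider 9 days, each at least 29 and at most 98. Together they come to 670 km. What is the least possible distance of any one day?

29

To make one day as small as possible, make the other 8 as large as possible.
The other 8 can take up 8 × 98 = 784 ≥ 670 − 29, so one day can sit at its floor of 29.
Achievable: one at 29 and the other 8 totalling 641, which fits since 8 × 29 ≤ 641 ≤ 8 × 98.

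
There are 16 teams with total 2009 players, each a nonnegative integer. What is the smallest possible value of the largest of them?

126

Some value must be at least ⌈2009/16⌉ = 126, since 16 × 125 = 2000 < 2009.
Equality holds with 9 values of 126 and 7 values of 125.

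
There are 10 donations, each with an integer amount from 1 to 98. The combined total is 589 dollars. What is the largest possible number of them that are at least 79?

7

Suppose k of them are at least 79. Those contribute at least 79 each and the other 10 − k at least 1 each.
So the total is at least 79k + 1(10 − k) = 10 + 78k. This must be ≤ 589, giving k ≤ 7.
k = 7 is achieved by 7 values at 79 and 3 at 1, total 556; add 33 to one value (staying below 79) to reach 589.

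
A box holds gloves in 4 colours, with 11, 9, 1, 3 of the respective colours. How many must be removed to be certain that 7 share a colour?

In the worst case you take as many as possible of each colour without reaching 7: 6 + 6 + 1 + 3 = 16.
The next one must give 7 of some colour, so 16 + 1 = 17.

17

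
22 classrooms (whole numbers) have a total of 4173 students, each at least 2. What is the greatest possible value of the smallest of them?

189

The average is 4173/22 < 190, so some value is ≤ 189.
Equality holds with 7 values of 189 and 15 values of 190.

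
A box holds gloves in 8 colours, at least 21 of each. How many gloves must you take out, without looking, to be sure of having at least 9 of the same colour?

You could draw 8 of every colour without reaching 9 of any — 64 in all.
One more forces 9 of some colour, so 64 + 1 = 65.

65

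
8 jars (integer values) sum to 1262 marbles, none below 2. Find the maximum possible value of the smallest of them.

157

The 8 values sum to 1262, so their minimum is at most ⌊1262/8⌋ = 157.
Achievable: 2 of them at 157 and 6 at 158 total 1262.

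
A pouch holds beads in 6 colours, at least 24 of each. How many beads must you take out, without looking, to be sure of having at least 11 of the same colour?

In the worst case you draw 10 of each of the 6 colours: 6 × 10 = 60.
One more forces 11 of some colour, so 60 + 1 = 61.

61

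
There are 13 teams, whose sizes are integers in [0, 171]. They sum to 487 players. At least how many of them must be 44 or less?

3

If only k of them are at most 44, the other 13 − k are at least 45, so the total is at least (13 − k)·45 + k·0.
This is ≤ 487, so (13 − k)·45 + 0k ≤ 487, which gives k ≥ 3.
Exactly 3 works: 3 values at 0 and 10 at 45 total 450; raise one of the low values by 37 (still ≤ 44) to hit 487.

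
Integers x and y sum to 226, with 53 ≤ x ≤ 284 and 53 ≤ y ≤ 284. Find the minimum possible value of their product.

For a fixed sum, xy is smallest when x and y are as far apart as possible.
The extreme feasible split is x = 53, y = 173, giving xy = 9169.

9169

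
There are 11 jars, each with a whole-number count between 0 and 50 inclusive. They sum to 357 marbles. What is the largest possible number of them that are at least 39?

9

With k values at 39 or above and the rest at least 0, the sum is at least 0 + 39k.
Since the sum is 357, we need 39k ≤ 357, i.e. k ≤ 9.
k = 9 is achieved by 9 values at 39 and 2 at 0, total 351; add 6 to one value (staying below 39) to reach 357.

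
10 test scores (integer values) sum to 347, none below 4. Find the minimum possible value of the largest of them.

The 10 values sum to 347, so their maximum is at least ⌈347/10⌉ = 35.
Taking 3 copies of 34 and 7 copies of 35 gives exactly 347, so 35 is attained.

35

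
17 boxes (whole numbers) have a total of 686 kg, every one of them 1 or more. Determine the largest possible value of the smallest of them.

The average is 686/17 < 41, so some value is ≤ 40.
Taking 11 copies of 40 and 6 copies of 41 gives exactly 686, so 40 is attained.

40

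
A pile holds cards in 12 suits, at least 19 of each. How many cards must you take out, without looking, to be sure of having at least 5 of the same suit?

You could draw 4 of every suit without reaching 5 of any — 48 in all.
One more forces 5 of some suit, so 48 + 1 = 49.

49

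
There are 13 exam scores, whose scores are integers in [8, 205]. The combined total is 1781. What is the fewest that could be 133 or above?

1

Suppose at most 13 − j of them reach 133; then j values are ≤ 132 and the rest ≤ 205.
The total is then ≤ 132·j + 205·(13 − j) = 2665 − 73j. For this to be ≥ 1781 we need j ≤ 12, so at least 13 − 12 = 1 must reach 133.
Exactly 1 works: 1 value at 205 and 12 at 132 total 1789; lower one of the high values by 8 (still ≥ 133) to hit 1781.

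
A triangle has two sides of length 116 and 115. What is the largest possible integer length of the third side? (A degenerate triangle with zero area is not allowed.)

The third side must be less than 116 + 115 = 231.
The largest integer below 231 is 230.

230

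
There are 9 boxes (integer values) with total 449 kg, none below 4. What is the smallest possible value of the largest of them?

The average is 449/9 > 49, so not all 9 can be 49 or less; the largest is ≥ 50.
Equality holds with 8 values of 50 and 1 value of 49.

50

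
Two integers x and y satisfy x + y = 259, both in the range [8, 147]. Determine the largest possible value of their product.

16770

xy = x(259 − x) is maximized when x is as near 259/2 as the bounds allow.
Taking x = 129 and y = 130 (both in [8, 147]) gives xy = 16770.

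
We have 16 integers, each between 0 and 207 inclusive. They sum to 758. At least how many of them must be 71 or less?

6

Let j be the number exceeding 71. Then the total is ≥ 72·j + 0·(16 − j) = 0 + 72j.
So 72j ≤ 758 and j ≤ 10; hence at least 16 − 10 = 6 are ≤ 71.
Exactly 6 works: 6 values at 0 and 10 at 72 total 720; raise one of the low values by 38 (still ≤ 71) to hit 758.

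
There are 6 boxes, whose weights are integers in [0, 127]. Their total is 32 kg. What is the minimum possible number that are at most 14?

If only k of them are at most 14, the other 6 − k are at least 15, so the total is at least (6 − k)·15 + k·0.
This is ≤ 32, so (6 − k)·15 + 0k ≤ 32, which gives k ≥ 4.
Exactly 4 works: 4 values at 0 and 2 at 15 total 30; raise one of the low values by 2 (still ≤ 14) to hit 32.

4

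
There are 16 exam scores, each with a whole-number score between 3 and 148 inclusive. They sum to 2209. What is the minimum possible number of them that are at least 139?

Each value short of 139 is at most 138, costing at least 148 − 138 = 10 against the maximum total of 2368.
We can afford to lose at most 2368 − 2209 = 159, so at most ⌊159/10⌋ = 15 fall short, and at least 1 are ≥ 139.
Exactly 1 works: 1 value at 148 and 15 at 138 total 2218; lower one of the high values by 9 (still ≥ 139) to hit 2209.

1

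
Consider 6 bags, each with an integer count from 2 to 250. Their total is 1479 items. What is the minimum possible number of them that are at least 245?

3

Each value short of 245 is at most 244, costing at least 250 − 244 = 6 against the maximum total of 1500.
We can afford to lose at most 1500 − 1479 = 21, so at most ⌊21/6⌋ = 3 fall short, and at least 3 are ≥ 245.
Exactly 3 works: 3 values at 250 and 3 at 244 total 1482; lower one of the high values by 3 (still ≥ 245) to hit 1479.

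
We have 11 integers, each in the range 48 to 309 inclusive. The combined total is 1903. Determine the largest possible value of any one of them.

To make one integer as large as possible, make the other 10 as small as possible.
The other 10 contribute at least 10 × 48 = 480, leaving at most 1903 − 480 = 1423.
But each integer is capped at 309, so the maximum is 309.
Achievable: one at 309 and the other 10 totalling 1594, which fits since 10 × 48 ≤ 1594 ≤ 10 × 309.

309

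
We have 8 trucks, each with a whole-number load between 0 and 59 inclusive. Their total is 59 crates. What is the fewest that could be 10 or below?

Let j be the number exceeding 10. Then the total is ≥ 11·j + 0·(8 − j) = 0 + 11j.
So 11j ≤ 59 and j ≤ 5; hence at least 8 − 5 = 3 are ≤ 10.
Exactly 3 works: 3 values at 0 and 5 at 11 total 55; raise one of the low values by 4 (still ≤ 10) to hit 59.

3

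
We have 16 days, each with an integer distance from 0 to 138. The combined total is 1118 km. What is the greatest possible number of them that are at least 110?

Suppose k of them are at least 110. Those contribute at least 110 each and the other 16 − k at least 0 each.
So the total is at least 110k + 0(16 − k) = 0 + 110k. This must be ≤ 1118, giving k ≤ 10.
k = 10 is achieved by 10 values at 110 and 6 at 0, total 1100; add 18 to one value (staying below 110) to reach 1118.

10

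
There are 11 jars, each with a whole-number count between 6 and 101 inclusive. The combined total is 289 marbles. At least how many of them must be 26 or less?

Each value above 26 is at least 27, contributing at least 27 − 6 = 21 above the floor 6.
The sum exceeds the floor total 66 by 223, so at most ⌊223/21⌋ = 10 exceed 26, and at least 1 are ≤ 26.
Exactly 1 works: 1 value at 6 and 10 at 27 total 276; raise one of the low values by 13 (still ≤ 26) to hit 289.

1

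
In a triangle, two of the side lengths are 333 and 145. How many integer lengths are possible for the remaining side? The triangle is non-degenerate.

289

The triangle inequality gives |333 − 145| < c < 333 + 145, i.e. 188 < c < 478.
So c can be any integer from 189 to 477: 289 values.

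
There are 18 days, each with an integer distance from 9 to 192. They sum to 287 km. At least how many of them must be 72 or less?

Let j be the number exceeding 72. Then the total is ≥ 73·j + 9·(18 − j) = 162 + 64j.
So 64j ≤ 125 and j ≤ 1; hence at least 18 − 1 = 17 are ≤ 72.
Exactly 17 works: 17 values at 9 and 1 at 73 total 226; raise one of the low values by 61 (still ≤ 72) to hit 287.

17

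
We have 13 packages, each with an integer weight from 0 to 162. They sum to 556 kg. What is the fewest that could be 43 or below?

1

Let j be the number exceeding 43. Then the total is ≥ 44·j + 0·(13 − j) = 0 + 44j.
So 44j ≤ 556 and j ≤ 12; hence at least 13 − 12 = 1 are ≤ 43.
Exactly 1 works: 1 value at 0 and 12 at 44 total 528; raise one of the low values by 28 (still ≤ 43) to hit 556.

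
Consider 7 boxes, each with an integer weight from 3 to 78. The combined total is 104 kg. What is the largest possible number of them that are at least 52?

1

If k of the values are ≥ 52, the total is ≥ 52k + 3(7 − k).
Setting 52k + 3(7 − k) ≤ 104 gives 49k ≤ 83, so k ≤ 1.
k = 1 is achieved by 1 value at 52 and 6 at 3, total 70; add 34 to one value (staying below 52) to reach 104.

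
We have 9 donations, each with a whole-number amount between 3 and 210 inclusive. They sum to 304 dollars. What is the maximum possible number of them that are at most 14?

8

Suppose k of them are at most 14. Those contribute at most 14 each and the rest at most 210 each.
So the total is at most 14k + 210(9 − k) = 1890 − 196k. This must still be ≥ 304, so k ≤ 8.
k = 8 is achieved by 8 values at 14 and 1 at 210, total 322; lower one of the 210's by 18 (still > 14) to reach 304.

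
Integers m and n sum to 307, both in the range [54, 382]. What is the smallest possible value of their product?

13662

For a fixed sum, mn is smallest when m and n are as far apart as possible.
The extreme feasible split is m = 54, n = 253, giving mn = 13662.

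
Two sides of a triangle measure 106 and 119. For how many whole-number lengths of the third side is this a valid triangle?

The triangle inequality gives |106 − 119| < c < 106 + 119, i.e. 13 < c < 225.
So c can be any integer from 14 to 224: 211 values.

211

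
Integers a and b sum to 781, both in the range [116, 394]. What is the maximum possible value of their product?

152490

ab = a(781 − a) is maximized when a is as near 781/2 as the bounds allow.
Taking a = 390 and b = 391 (both in [116, 394]) gives ab = 152490.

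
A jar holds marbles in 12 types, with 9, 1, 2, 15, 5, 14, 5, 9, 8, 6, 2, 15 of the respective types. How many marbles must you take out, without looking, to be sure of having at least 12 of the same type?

81

In the worst case you take as many as possible of each type without reaching 12: 9 + 1 + 2 + 11 + 5 + 11 + 5 + 9 + 8 + 6 + 2 + 11 = 80.
The next one must give 12 of some type, so 80 + 1 = 81.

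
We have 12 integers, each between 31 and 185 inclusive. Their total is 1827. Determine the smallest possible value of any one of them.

To make one integer as small as possible, make the other 11 as large as possible.
The other 11 can take up 11 × 185 = 2035 ≥ 1827 − 31, so one integer can sit at its floor of 31.
Achievable: one at 31 and the other 11 totalling 1796, which fits since 11 × 31 ≤ 1796 ≤ 11 × 185.

31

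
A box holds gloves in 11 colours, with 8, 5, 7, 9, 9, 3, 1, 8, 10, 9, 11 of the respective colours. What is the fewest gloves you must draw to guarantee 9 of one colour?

73

In the worst case you take as many as possible of each colour without reaching 9: 8 + 5 + 7 + 8 + 8 + 3 + 1 + 8 + 8 + 8 + 8 = 72.
The next one must give 9 of some colour, so 72 + 1 = 73.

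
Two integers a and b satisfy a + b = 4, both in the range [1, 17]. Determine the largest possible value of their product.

4

ab = a(4 − a) is maximized when a is as near 4/2 as the bounds allow.
Taking a = 2 and b = 2 (both in [1, 17]) gives ab = 4.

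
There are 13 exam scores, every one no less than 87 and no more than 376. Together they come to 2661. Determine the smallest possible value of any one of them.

87

To make one score as small as possible, make the other 12 as large as possible.
The other 12 can take up 12 × 376 = 4512 ≥ 2661 − 87, so one score can sit at its floor of 87.
Achievable: one at 87 and the other 12 totalling 2574, which fits since 12 × 87 ≤ 2574 ≤ 12 × 376.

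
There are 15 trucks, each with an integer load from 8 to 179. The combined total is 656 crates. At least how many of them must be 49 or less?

3

Each value above 49 is at least 50, contributing at least 50 − 8 = 42 above the floor 8.
The sum exceeds the floor total 120 by 536, so at most ⌊536/42⌋ = 12 exceed 49, and at least 3 are ≤ 49.
Exactly 3 works: 3 values at 8 and 12 at 50 total 624; raise one of the low values by 32 (still ≤ 49) to hit 656.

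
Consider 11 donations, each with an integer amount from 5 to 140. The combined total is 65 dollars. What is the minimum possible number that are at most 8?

9

Each value above 8 is at least 9, contributing at least 9 − 5 = 4 above the floor 5.
The sum exceeds the floor total 55 by 10, so at most ⌊10/4⌋ = 2 exceed 8, and at least 9 are ≤ 8.
Exactly 9 works: 9 values at 5 and 2 at 9 total 63; raise one of the low values by 2 (still ≤ 8) to hit 65.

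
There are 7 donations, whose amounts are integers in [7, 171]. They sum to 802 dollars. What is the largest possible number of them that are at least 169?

Suppose k of them are at least 169. Those contribute at least 169 each and the other 7 − k at least 7 each.
So the total is at least 169k + 7(7 − k) = 49 + 162k. This must be ≤ 802, giving k ≤ 4.
k = 4 is achieved by 4 values at 169 and 3 at 7, total 697; add 105 to one value (staying below 169) to reach 802.

4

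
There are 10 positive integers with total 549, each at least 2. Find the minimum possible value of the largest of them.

If every one of the 10 were at most 54, the total would be at most 10 × 54 = 540 < 549.
Equality holds with 9 values of 55 and 1 value of 54.

55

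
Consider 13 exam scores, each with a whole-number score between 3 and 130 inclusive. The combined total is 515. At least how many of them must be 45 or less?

Let j be the number exceeding 45. Then the total is ≥ 46·j + 3·(13 − j) = 39 + 43j.
So 43j ≤ 476 and j ≤ 11; hence at least 13 − 11 = 2 are ≤ 45.
Exactly 2 works: 2 values at 3 and 11 at 46 total 512; raise one of the low values by 3 (still ≤ 45) to hit 515.

2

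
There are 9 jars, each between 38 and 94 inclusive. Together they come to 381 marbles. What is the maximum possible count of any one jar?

Maximizing one value means minimizing the remaining 8.
The other 8 contribute at least 8 × 38 = 304, leaving at most 381 − 304 = 77.
Since 77 ≤ 94, this is achievable: one at 77 and 8 at 38.

77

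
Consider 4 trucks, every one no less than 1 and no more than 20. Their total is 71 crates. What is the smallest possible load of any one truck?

Minimizing one value means maximizing the remaining 3.
The other 3 contribute at most 3 × 20 = 60, leaving at least 71 − 60 = 11.
Since 11 ≥ 1, this is achievable: one at 11 and 3 at 20.

11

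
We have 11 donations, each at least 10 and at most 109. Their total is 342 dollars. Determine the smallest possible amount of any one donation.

10

Minimizing one value means maximizing the remaining 10.
The other 10 can take up 10 × 109 = 1090 ≥ 342 − 10, so one donation can sit at its floor of 10.
Achievable: one at 10 and the other 10 totalling 332, which fits since 10 × 10 ≤ 332 ≤ 10 × 109.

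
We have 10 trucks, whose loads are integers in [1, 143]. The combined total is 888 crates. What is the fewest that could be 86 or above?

1

Each value short of 86 is at most 85, costing at least 143 − 85 = 58 against the maximum total of 1430.
We can afford to lose at most 1430 − 888 = 542, so at most ⌊542/58⌋ = 9 fall short, and at least 1 are ≥ 86.
Exactly 1 works: 1 value at 143 and 9 at 85 total 908; lower one of the high values by 20 (still ≥ 86) to hit 888.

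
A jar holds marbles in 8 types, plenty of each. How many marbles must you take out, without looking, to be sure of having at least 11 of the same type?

In the worst case you draw 10 of each of the 8 types: 8 × 10 = 80.
One more forces 11 of some type, so 80 + 1 = 81.

81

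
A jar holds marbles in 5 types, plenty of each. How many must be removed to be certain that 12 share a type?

56

You could draw 11 of every type without reaching 12 of any — 55 in all.
One more forces 12 of some type, so 55 + 1 = 56.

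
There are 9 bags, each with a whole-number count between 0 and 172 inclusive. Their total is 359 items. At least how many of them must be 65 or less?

If only k of them are at most 65, the other 9 − k are at least 66, so the total is at least (9 − k)·66 + k·0.
This is ≤ 359, so (9 − k)·66 + 0k ≤ 359, which gives k ≥ 4.
Exactly 4 works: 4 values at 0 and 5 at 66 total 330; raise one of the low values by 29 (still ≤ 65) to hit 359.

4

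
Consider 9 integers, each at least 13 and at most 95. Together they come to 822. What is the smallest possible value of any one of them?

Minimizing one value means maximizing the remaining 8.
The other 8 contribute at most 8 × 95 = 760, leaving at least 822 − 760 = 62.
Since 62 ≥ 13, this is achievable: one at 62 and 8 at 95.

62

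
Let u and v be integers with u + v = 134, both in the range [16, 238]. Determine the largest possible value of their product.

4489

uv = u(134 − u) is maximized when u is as near 134/2 as the bounds allow.
Taking u = 67 and v = 67 (both in [16, 238]) gives uv = 4489.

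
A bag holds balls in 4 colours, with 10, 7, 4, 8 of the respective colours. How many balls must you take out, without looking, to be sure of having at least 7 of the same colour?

23

In the worst case you take as many as possible of each colour without reaching 7: 6 + 6 + 4 + 6 = 22.
The next one must give 7 of some colour, so 22 + 1 = 23.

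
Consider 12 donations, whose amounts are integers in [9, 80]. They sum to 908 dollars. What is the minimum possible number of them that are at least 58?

If only k of them are at least 58, the other 12 − k are at most 57, so the total is at most k·80 + (12 − k)·57.
This must reach 908, so k·80 + (12 − k)·57 ≥ 908, giving k ≥ 10.
Exactly 10 works: 10 values at 80 and 2 at 57 total 914; lower one of the high values by 6 (still ≥ 58) to hit 908.

10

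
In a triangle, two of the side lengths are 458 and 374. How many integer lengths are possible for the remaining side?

The triangle inequality gives |458 − 374| < c < 458 + 374, i.e. 84 < c < 832.
So c can be any integer from 85 to 831: 747 values.

747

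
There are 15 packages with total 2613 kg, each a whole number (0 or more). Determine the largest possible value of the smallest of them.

174

If every one of the 15 were at least 175, the total would be at least 15 × 175 = 2625 > 2613.
Equality holds with 12 values of 174 and 3 values of 175.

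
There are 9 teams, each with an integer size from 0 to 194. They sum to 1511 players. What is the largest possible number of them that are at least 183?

8

If k of the values are ≥ 183, the total is ≥ 183k + 0(9 − k).
Setting 183k + 0(9 − k) ≤ 1511 gives 183k ≤ 1511, so k ≤ 8.
k = 8 is achieved by 8 values at 183 and 1 at 0, total 1464; add 47 to one value (staying below 183) to reach 1511.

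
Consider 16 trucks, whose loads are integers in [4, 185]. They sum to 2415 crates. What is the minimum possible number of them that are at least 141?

Suppose at most 16 − j of them reach 141; then j values are ≤ 140 and the rest ≤ 185.
The total is then ≤ 140·j + 185·(16 − j) = 2960 − 45j. For this to be ≥ 2415 we need j ≤ 12, so at least 16 − 12 = 4 must reach 141.
Exactly 4 works: 4 values at 185 and 12 at 140 total 2420; lower one of the high values by 5 (still ≥ 141) to hit 2415.

4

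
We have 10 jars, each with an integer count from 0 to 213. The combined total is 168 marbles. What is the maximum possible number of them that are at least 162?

If k of the values are ≥ 162, the total is ≥ 162k + 0(10 − k).
Setting 162k + 0(10 − k) ≤ 168 gives 162k ≤ 168, so k ≤ 1.
k = 1 is achieved by 1 value at 162 and 9 at 0, total 162; add 6 to one value (staying below 162) to reach 168.

1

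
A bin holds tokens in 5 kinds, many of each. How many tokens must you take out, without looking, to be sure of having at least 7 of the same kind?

31

You could draw 6 of every kind without reaching 7 of any — 30 in all.
One more forces 7 of some kind, so 30 + 1 = 31.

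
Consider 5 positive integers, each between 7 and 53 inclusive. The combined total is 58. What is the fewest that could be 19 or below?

Let j be the number exceeding 19. Then the total is ≥ 20·j + 7·(5 − j) = 35 + 13j.
So 13j ≤ 23 and j ≤ 1; hence at least 5 − 1 = 4 are ≤ 19.
Exactly 4 works: 4 values at 7 and 1 at 20 total 48; raise one of the low values by 10 (still ≤ 19) to hit 58.

4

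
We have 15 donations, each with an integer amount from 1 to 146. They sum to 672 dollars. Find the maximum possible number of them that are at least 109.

6

If k of the values are ≥ 109, the total is ≥ 109k + 1(15 − k).
Setting 109k + 1(15 − k) ≤ 672 gives 108k ≤ 657, so k ≤ 6.
k = 6 is achieved by 6 values at 109 and 9 at 1, total 663; add 9 to one value (staying below 109) to reach 672.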